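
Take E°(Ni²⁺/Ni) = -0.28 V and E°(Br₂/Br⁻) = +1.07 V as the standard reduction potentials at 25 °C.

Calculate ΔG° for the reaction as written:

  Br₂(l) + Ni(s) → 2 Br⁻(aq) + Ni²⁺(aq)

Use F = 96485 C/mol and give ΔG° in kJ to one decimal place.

-260.5 kJ

As written, Br₂/Br⁻ is reduced (cathode) and Ni²⁺/Ni is oxidised (anode), so E°cell = (+1.07) − (-0.28) = +1.35 V.
Balancing electrons gives n = 2.
ΔG° = −nFE° = −(2)(96485)(+1.35) = -260,510 J = -260.5 kJ.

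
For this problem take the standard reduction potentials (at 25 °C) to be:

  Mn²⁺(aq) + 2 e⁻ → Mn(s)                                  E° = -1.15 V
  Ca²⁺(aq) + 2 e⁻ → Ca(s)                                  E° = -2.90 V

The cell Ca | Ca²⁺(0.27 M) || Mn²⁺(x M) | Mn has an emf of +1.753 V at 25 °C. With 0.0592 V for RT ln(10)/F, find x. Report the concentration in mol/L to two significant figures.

Mn²⁺/Mn is the cathode, Ca²⁺/Ca the anode: E°cell = +1.75 V, n = 2.
Overall reaction: Mn²⁺(aq) + Ca(s) → Mn(s) + Ca²⁺(aq); Q = [Ca²⁺]^1/[Mn²⁺]^1.
From E = E° − (0.0592/n) log Q: log Q = (E° − E)·n/0.0592 = (+1.75 − (+1.753))·2/0.0592 = -0.1014.
So 1·log[Mn²⁺] = 1·log(0.27) − log Q = -0.5686 − (-0.1014) = -0.4672; [Mn²⁺] = 10^(-0.4672) ≈ 0.34 M.

0.34 M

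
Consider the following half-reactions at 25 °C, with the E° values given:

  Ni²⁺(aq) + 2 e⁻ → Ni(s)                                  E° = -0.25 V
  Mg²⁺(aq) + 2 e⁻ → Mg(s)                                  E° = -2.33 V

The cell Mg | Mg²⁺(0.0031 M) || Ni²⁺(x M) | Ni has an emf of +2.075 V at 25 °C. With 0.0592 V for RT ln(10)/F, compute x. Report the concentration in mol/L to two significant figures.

Ni²⁺/Ni is the cathode, Mg²⁺/Mg the anode: E°cell = +2.08 V, n = 2.
Overall reaction: Ni²⁺(aq) + Mg(s) → Ni(s) + Mg²⁺(aq); Q = [Mg²⁺]^1/[Ni²⁺]^1.
From E = E° − (0.0592/n) log Q: log Q = (E° − E)·n/0.0592 = (+2.08 − (+2.075))·2/0.0592 = 0.1689.
So 1·log[Ni²⁺] = 1·log(0.0031) − log Q = -2.5086 − (0.1689) = -2.6775; [Ni²⁺] = 10^(-2.6775) ≈ 0.0021 M.

0.0021 M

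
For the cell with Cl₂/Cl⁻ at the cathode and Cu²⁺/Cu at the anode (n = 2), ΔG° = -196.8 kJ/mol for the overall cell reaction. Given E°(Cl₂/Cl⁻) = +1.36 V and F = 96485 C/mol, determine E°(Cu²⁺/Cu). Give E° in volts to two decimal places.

+0.34 V

E°cell = −ΔG°/(nF) = −(-196.8×10³)/((2)(96485)) = +1.020 V.
Since Cl₂/Cl⁻ is the cathode and Cu²⁺/Cu the anode, E°cell = E°(Cl₂/Cl⁻) − E°(Cu²⁺/Cu).
So E°(Cu²⁺/Cu) = E°(Cl₂/Cl⁻) − E°cell = (+1.36) − (+1.020) = +0.34 V.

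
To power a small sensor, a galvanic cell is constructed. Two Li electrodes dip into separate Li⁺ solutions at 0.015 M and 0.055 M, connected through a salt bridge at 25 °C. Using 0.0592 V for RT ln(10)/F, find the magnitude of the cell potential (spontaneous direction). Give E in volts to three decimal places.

+0.033 V

For a concentration cell E°cell = 0. The 0.055 M side is the cathode (reduction is favoured where [Li⁺] is higher).
With n = 1, E = −(0.0592/1) log([Li⁺]ₐₙ/[Li⁺]꜀ₐₜ) = −(0.0592/1) log(0.015/0.055) = −(0.0592/1)(-0.564) = +0.033 V.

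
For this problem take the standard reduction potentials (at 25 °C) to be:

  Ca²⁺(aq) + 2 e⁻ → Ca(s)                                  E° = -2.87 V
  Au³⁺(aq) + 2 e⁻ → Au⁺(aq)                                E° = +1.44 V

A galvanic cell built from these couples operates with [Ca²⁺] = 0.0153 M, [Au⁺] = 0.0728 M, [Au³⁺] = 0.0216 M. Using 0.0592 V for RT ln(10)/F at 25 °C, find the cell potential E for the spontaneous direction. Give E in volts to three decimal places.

Au³⁺/Au⁺ is the cathode (higher E°), Ca²⁺/Ca the anode: E°cell = +1.44 − (-2.87) = +4.31 V, n = 2.
Overall: Au³⁺(aq) + Ca(s) → Au⁺(aq) + Ca²⁺(aq)
Q = [Au⁺]·[Ca²⁺] / ([Au³⁺]); log Q = -1.288.
E = E° − (0.0592/n) log Q = +4.31 − (0.0592/2)(-1.288) = +4.348 V.

+4.348 V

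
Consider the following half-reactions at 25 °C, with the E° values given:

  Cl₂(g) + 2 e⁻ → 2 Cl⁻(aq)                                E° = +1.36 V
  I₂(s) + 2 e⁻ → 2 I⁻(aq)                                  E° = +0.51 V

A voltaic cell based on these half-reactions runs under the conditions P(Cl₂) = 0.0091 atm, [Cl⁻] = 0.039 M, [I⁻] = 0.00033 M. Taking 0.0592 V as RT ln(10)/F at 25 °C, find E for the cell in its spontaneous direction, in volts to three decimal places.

Cl₂/Cl⁻ is the cathode (higher E°), I₂/I⁻ the anode: E°cell = +1.36 − (+0.51) = +0.85 V, n = 2.
Overall: Cl₂(g) + 2 I⁻(aq) → 2 Cl⁻(aq) + I₂(s)
Q = [Cl⁻]^2 / (P(Cl₂)·[I⁻]^2); log Q = 6.186.
E = E° − (0.0592/n) log Q = +0.85 − (0.0592/2)(6.186) = +0.667 V.

+0.667 V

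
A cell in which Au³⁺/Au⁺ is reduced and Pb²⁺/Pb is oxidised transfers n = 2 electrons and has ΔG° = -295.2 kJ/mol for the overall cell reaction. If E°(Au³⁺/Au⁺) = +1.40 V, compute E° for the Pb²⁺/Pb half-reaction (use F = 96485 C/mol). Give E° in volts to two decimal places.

E°cell = −ΔG°/(nF) = −(-295.2×10³)/((2)(96485)) = +1.530 V.
Since Au³⁺/Au⁺ is the cathode and Pb²⁺/Pb the anode, E°cell = E°(Au³⁺/Au⁺) − E°(Pb²⁺/Pb).
So E°(Pb²⁺/Pb) = E°(Au³⁺/Au⁺) − E°cell = (+1.40) − (+1.530) = -0.13 V.

-0.13 V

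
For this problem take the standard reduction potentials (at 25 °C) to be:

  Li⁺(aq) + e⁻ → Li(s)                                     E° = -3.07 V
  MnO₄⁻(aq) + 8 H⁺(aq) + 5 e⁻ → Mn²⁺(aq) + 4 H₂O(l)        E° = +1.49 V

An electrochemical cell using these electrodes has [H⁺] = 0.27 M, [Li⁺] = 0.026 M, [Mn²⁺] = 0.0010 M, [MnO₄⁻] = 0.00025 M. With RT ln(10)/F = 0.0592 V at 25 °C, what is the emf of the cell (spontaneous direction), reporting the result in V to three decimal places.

MnO₄⁻/Mn²⁺ is the cathode (higher E°), Li⁺/Li the anode: E°cell = +1.49 − (-3.07) = +4.56 V, n = 5.
Overall: MnO₄⁻(aq) + 8 H⁺(aq) + 5 Li(s) → Mn²⁺(aq) + 4 H₂O(l) + 5 Li⁺(aq)
Q = [Mn²⁺]·[Li⁺]^5 / ([MnO₄⁻]·[H⁺]^8); log Q = -2.774.
E = E° − (0.0592/n) log Q = +4.56 − (0.0592/5)(-2.774) = +4.593 V.

+4.593 V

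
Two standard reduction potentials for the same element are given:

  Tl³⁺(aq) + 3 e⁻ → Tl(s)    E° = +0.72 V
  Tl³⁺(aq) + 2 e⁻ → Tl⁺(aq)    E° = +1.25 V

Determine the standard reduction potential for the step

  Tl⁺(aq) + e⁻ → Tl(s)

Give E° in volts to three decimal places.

Sequential free energies add, so n₃E°₃ = n₁E°₁ + n₂E°₂.
With n₃ = 3, and the known step contributing 2×(+1.25) V, the unknown satisfies 1·E° = 3×(+0.72) − 2×(+1.25) = -0.340.
E° = -0.340 / 1 = -0.340 V.

-0.340 V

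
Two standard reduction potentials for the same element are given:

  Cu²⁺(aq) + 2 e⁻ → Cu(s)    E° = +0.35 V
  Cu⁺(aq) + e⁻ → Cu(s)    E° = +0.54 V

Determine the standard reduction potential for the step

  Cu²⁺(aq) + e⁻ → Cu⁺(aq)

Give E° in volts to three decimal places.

Sequential free energies add, so n₃E°₃ = n₁E°₁ + n₂E°₂.
With n₃ = 2, and the known step contributing 1×(+0.54) V, the unknown satisfies 1·E° = 2×(+0.35) − 1×(+0.54) = +0.160.
E° = +0.160 / 1 = +0.160 V.

+0.160 V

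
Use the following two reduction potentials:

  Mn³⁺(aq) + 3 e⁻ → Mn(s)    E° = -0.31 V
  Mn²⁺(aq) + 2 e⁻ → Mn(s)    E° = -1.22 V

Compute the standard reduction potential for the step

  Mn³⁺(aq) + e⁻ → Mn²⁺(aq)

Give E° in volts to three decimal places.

+1.510 V

Sequential free energies add, so n₃E°₃ = n₁E°₁ + n₂E°₂.
With n₃ = 3, and the known step contributing 2×(-1.22) V, the unknown satisfies 1·E° = 3×(-0.31) − 2×(-1.22) = +1.510.
E° = +1.510 / 1 = +1.510 V.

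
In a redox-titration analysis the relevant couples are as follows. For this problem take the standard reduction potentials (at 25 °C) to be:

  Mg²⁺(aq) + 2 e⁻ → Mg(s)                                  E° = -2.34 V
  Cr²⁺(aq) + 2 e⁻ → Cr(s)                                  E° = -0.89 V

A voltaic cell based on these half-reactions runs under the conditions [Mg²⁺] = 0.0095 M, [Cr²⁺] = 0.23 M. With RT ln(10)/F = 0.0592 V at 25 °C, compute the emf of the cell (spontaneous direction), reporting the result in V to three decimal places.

+1.491 V

Cr²⁺/Cr is the cathode (higher E°), Mg²⁺/Mg the anode: E°cell = -0.89 − (-2.34) = +1.45 V, n = 2.
Overall: Cr²⁺(aq) + Mg(s) → Cr(s) + Mg²⁺(aq)
Q = [Mg²⁺] / ([Cr²⁺]); log Q = -1.384.
E = E° − (0.0592/n) log Q = +1.45 − (0.0592/2)(-1.384) = +1.491 V.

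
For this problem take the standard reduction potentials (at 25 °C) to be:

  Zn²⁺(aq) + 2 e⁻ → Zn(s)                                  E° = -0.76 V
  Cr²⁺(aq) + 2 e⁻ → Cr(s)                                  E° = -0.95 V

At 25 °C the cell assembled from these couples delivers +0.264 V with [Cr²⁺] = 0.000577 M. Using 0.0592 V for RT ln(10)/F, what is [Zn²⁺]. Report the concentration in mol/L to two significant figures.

Zn²⁺/Zn is the cathode, Cr²⁺/Cr the anode: E°cell = +0.19 V, n = 2.
Overall reaction: Zn²⁺(aq) + Cr(s) → Zn(s) + Cr²⁺(aq); Q = [Cr²⁺]^1/[Zn²⁺]^1.
From E = E° − (0.0592/n) log Q: log Q = (E° − E)·n/0.0592 = (+0.19 − (+0.264))·2/0.0592 = -2.5000.
So 1·log[Zn²⁺] = 1·log(0.000577) − log Q = -3.2388 − (-2.5000) = -0.7388; [Zn²⁺] = 10^(-0.7388) ≈ 0.18 M.

0.18 M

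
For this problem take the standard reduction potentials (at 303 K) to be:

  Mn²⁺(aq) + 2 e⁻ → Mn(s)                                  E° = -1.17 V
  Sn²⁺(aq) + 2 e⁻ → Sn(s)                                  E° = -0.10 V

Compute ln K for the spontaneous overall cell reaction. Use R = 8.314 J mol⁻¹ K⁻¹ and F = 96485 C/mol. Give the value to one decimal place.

82.0

Cathode: Sn²⁺/Sn; anode: Mn²⁺/Mn. E°cell = (-0.10) − (-1.17) = +1.07 V, with n = 2.
ΔG° = −nFE° = −RT ln K, so ln K = nFE°/(RT) = (2)(96485)(+1.07) / ((8.314)(303)) = 81.964.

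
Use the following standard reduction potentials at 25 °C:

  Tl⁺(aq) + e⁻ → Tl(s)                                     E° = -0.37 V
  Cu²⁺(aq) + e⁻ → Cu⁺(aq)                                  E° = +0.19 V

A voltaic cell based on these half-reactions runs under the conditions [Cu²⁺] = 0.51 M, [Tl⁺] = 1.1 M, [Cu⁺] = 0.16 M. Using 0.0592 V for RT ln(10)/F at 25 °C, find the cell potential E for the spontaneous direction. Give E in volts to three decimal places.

+0.587 V

Cu²⁺/Cu⁺ is the cathode (higher E°), Tl⁺/Tl the anode: E°cell = +0.19 − (-0.37) = +0.56 V, n = 1.
Overall: Cu²⁺(aq) + Tl(s) → Cu⁺(aq) + Tl⁺(aq)
Q = [Cu⁺]·[Tl⁺] / ([Cu²⁺]); log Q = -0.462.
E = E° − (0.0592/n) log Q = +0.56 − (0.0592/1)(-0.462) = +0.587 V.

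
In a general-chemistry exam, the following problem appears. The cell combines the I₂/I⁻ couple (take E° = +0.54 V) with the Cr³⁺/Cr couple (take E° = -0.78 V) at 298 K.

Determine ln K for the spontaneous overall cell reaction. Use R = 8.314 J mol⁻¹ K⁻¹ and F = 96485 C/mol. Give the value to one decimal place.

Cathode: I₂/I⁻; anode: Cr³⁺/Cr. E°cell = (+0.54) − (-0.78) = +1.32 V, with n = 6.
ΔG° = −nFE° = −RT ln K, so ln K = nFE°/(RT) = (6)(96485)(+1.32) / ((8.314)(298)) = 308.431.

308.4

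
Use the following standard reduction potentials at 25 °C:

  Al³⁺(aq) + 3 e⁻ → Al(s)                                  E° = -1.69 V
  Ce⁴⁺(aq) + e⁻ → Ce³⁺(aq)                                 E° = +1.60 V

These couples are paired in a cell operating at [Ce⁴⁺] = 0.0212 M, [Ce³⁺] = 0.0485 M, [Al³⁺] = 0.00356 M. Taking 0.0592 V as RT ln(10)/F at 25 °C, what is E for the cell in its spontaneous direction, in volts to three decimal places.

+3.317 V

Ce⁴⁺/Ce³⁺ is the cathode (higher E°), Al³⁺/Al the anode: E°cell = +1.60 − (-1.69) = +3.29 V, n = 3.
Overall: 3 Ce⁴⁺(aq) + Al(s) → 3 Ce³⁺(aq) + Al³⁺(aq)
Q = [Ce³⁺]^3·[Al³⁺] / ([Ce⁴⁺]^3); log Q = -1.370.
E = E° − (0.0592/n) log Q = +3.29 − (0.0592/3)(-1.370) = +3.317 V.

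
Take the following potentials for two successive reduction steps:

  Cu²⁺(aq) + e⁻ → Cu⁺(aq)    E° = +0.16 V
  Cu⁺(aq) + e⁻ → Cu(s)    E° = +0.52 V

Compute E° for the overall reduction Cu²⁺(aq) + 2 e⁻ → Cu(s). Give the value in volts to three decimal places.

Standard free energies of sequential steps add: ΔG°₃ = ΔG°₁ + ΔG°₂, so n₃E°₃ = n₁E°₁ + n₂E°₂.
E°₃ = (1×+0.16 + 1×+0.52) / 2 = (+0.680) / 2 = +0.340 V.

+0.340 V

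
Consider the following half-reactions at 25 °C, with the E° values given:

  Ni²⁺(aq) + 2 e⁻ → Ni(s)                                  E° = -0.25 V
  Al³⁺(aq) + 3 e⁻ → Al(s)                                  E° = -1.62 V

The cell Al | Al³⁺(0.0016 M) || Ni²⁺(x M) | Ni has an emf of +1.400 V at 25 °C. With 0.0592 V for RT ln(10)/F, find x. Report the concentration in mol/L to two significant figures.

Ni²⁺/Ni is the cathode, Al³⁺/Al the anode: E°cell = +1.37 V, n = 6.
Overall reaction: 3 Ni²⁺(aq) + 2 Al(s) → 3 Ni(s) + 2 Al³⁺(aq); Q = [Al³⁺]^2/[Ni²⁺]^3.
From E = E° − (0.0592/n) log Q: log Q = (E° − E)·n/0.0592 = (+1.37 − (+1.400))·6/0.0592 = -3.0405.
So 3·log[Ni²⁺] = 2·log(0.0016) − log Q = -5.5918 − (-3.0405) = -2.5513; log[Ni²⁺] = -2.5513 / 3 = -0.8504; [Ni²⁺] = 10^(-0.8504) ≈ 0.14 M.

0.14 M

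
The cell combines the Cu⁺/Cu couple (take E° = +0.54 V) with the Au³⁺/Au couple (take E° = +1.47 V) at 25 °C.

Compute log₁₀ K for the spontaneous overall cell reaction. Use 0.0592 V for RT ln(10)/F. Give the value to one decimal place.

47.1

Cathode: Au³⁺/Au; anode: Cu⁺/Cu. E°cell = +0.93 V, n = 3.
log K = nE°cell / 0.0592 = (3)(+0.93) / 0.0592 = 47.1.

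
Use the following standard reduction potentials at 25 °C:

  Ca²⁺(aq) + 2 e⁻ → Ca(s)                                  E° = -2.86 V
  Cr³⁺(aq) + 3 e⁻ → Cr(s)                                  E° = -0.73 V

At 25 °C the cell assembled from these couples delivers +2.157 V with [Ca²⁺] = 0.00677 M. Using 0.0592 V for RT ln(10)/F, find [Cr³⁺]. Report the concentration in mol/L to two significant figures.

Cr³⁺/Cr is the cathode, Ca²⁺/Ca the anode: E°cell = +2.13 V, n = 6.
Overall reaction: 2 Cr³⁺(aq) + 3 Ca(s) → 2 Cr(s) + 3 Ca²⁺(aq); Q = [Ca²⁺]^3/[Cr³⁺]^2.
From E = E° − (0.0592/n) log Q: log Q = (E° − E)·n/0.0592 = (+2.13 − (+2.157))·6/0.0592 = -2.7365.
So 2·log[Cr³⁺] = 3·log(0.00677) − log Q = -6.5082 − (-2.7365) = -3.7717; log[Cr³⁺] = -3.7717 / 2 = -1.8859; [Cr³⁺] = 10^(-1.8859) ≈ 0.013 M.

0.013 M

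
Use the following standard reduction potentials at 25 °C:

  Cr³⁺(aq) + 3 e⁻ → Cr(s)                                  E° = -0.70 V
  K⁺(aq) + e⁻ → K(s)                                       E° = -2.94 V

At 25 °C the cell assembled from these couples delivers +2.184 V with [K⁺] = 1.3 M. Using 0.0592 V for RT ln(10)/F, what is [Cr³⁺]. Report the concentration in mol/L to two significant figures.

Cr³⁺/Cr is the cathode, K⁺/K the anode: E°cell = +2.24 V, n = 3.
Overall reaction: Cr³⁺(aq) + 3 K(s) → Cr(s) + 3 K⁺(aq); Q = [K⁺]^3/[Cr³⁺]^1.
From E = E° − (0.0592/n) log Q: log Q = (E° − E)·n/0.0592 = (+2.24 − (+2.184))·3/0.0592 = 2.8378.
So 1·log[Cr³⁺] = 3·log(1.3) − log Q = 0.3418 − (2.8378) = -2.4960; [Cr³⁺] = 10^(-2.4960) ≈ 0.0032 M.

0.0032 M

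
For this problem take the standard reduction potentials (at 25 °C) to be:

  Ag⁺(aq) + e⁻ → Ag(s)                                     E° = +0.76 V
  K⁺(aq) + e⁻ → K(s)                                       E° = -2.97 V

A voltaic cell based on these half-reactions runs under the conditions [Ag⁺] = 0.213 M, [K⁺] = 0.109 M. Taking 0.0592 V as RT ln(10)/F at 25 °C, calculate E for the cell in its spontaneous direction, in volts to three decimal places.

+3.747 V

Ag⁺/Ag is the cathode (higher E°), K⁺/K the anode: E°cell = +0.76 − (-2.97) = +3.73 V, n = 1.
Overall: Ag⁺(aq) + K(s) → Ag(s) + K⁺(aq)
Q = [K⁺] / ([Ag⁺]); log Q = -0.291.
E = E° − (0.0592/n) log Q = +3.73 − (0.0592/1)(-0.291) = +3.747 V.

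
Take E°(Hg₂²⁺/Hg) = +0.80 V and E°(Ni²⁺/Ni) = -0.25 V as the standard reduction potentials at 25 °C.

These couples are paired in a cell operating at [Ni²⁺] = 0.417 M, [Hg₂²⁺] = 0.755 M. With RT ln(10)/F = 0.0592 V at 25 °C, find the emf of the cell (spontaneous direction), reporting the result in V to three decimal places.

Hg₂²⁺/Hg is the cathode (higher E°), Ni²⁺/Ni the anode: E°cell = +0.80 − (-0.25) = +1.05 V, n = 2.
Overall: Hg₂²⁺(aq) + Ni(s) → 2 Hg(l) + Ni²⁺(aq)
Q = [Ni²⁺] / ([Hg₂²⁺]); log Q = -0.258.
E = E° − (0.0592/n) log Q = +1.05 − (0.0592/2)(-0.258) = +1.058 V.

+1.058 V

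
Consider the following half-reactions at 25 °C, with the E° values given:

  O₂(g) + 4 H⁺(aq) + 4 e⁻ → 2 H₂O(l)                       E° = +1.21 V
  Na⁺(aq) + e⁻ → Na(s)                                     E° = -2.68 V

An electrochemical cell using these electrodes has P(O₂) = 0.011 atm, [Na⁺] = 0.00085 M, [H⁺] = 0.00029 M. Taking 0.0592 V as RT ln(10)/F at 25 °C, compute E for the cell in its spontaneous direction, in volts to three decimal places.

O₂/H₂O is the cathode (higher E°), Na⁺/Na the anode: E°cell = +1.21 − (-2.68) = +3.89 V, n = 4.
Overall: O₂(g) + 4 H⁺(aq) + 4 Na(s) → 2 H₂O(l) + 4 Na⁺(aq)
Q = [Na⁺]^4 / (P(O₂)·[H⁺]^4); log Q = 3.827.
E = E° − (0.0592/n) log Q = +3.89 − (0.0592/4)(3.827) = +3.833 V.

+3.833 V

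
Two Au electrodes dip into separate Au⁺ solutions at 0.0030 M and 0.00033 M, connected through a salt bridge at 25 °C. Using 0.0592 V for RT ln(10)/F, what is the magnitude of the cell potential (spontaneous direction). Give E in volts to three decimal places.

+0.057 V

For a concentration cell E°cell = 0. The 0.0030 M side is the cathode (reduction is favoured where [Au⁺] is higher).
With n = 1, E = −(0.0592/1) log([Au⁺]ₐₙ/[Au⁺]꜀ₐₜ) = −(0.0592/1) log(0.00033/0.003) = −(0.0592/1)(-0.959) = +0.057 V.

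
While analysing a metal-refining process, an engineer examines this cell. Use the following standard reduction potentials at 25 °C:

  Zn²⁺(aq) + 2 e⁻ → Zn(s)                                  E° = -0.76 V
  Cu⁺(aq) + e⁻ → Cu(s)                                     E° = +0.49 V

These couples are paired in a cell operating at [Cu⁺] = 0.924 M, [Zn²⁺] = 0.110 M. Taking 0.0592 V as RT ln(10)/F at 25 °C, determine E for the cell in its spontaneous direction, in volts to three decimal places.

+1.276 V

Cu⁺/Cu is the cathode (higher E°), Zn²⁺/Zn the anode: E°cell = +0.49 − (-0.76) = +1.25 V, n = 2.
Overall: 2 Cu⁺(aq) + Zn(s) → 2 Cu(s) + Zn²⁺(aq)
Q = [Zn²⁺] / ([Cu⁺]^2); log Q = -0.890.
E = E° − (0.0592/n) log Q = +1.25 − (0.0592/2)(-0.890) = +1.276 V.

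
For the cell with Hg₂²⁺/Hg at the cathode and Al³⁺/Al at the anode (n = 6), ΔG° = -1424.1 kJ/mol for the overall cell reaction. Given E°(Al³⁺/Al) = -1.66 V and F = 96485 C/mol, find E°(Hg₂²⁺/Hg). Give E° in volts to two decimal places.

+0.80 V

E°cell = −ΔG°/(nF) = −(-1424.1×10³)/((6)(96485)) = +2.460 V.
Since Hg₂²⁺/Hg is the cathode and Al³⁺/Al the anode, E°cell = E°(Hg₂²⁺/Hg) − E°(Al³⁺/Al).
So E°(Hg₂²⁺/Hg) = E°cell + E°(Al³⁺/Al) = +2.460 + (-1.66) = +0.80 V.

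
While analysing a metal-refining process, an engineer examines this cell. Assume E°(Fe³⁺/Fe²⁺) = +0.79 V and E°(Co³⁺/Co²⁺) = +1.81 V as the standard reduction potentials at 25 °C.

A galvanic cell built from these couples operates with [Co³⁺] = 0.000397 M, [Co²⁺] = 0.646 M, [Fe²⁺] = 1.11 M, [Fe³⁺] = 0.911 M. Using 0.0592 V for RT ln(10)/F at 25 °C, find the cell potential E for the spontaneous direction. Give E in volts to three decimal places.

Co³⁺/Co²⁺ is the cathode (higher E°), Fe³⁺/Fe²⁺ the anode: E°cell = +1.81 − (+0.79) = +1.02 V, n = 1.
Overall: Co³⁺(aq) + Fe²⁺(aq) → Co²⁺(aq) + Fe³⁺(aq)
Q = [Co²⁺]·[Fe³⁺] / ([Co³⁺]·[Fe²⁺]); log Q = 3.126.
E = E° − (0.0592/n) log Q = +1.02 − (0.0592/1)(3.126) = +0.835 V.

+0.835 V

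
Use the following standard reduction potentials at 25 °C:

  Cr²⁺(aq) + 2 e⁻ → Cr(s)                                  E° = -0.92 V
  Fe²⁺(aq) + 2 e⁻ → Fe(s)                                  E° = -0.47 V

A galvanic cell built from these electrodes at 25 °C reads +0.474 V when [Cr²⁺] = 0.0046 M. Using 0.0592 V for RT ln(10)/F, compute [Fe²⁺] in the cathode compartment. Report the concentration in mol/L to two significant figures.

0.030 M

Fe²⁺/Fe is the cathode, Cr²⁺/Cr the anode: E°cell = +0.45 V, n = 2.
Overall reaction: Fe²⁺(aq) + Cr(s) → Fe(s) + Cr²⁺(aq); Q = [Cr²⁺]^1/[Fe²⁺]^1.
From E = E° − (0.0592/n) log Q: log Q = (E° − E)·n/0.0592 = (+0.45 − (+0.474))·2/0.0592 = -0.8108.
So 1·log[Fe²⁺] = 1·log(0.0046) − log Q = -2.3372 − (-0.8108) = -1.5264; [Fe²⁺] = 10^(-1.5264) ≈ 0.030 M.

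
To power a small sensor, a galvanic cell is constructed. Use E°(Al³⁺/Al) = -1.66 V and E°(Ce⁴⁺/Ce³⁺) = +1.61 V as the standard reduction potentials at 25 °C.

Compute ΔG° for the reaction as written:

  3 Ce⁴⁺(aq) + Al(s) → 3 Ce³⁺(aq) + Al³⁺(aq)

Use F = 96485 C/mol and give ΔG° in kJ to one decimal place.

As written, Ce⁴⁺/Ce³⁺ is reduced (cathode) and Al³⁺/Al is oxidised (anode), so E°cell = (+1.61) − (-1.66) = +3.27 V.
Balancing electrons gives n = 3.
ΔG° = −nFE° = −(3)(96485)(+3.27) = -946,518 J = -946.5 kJ.

-946.5 kJ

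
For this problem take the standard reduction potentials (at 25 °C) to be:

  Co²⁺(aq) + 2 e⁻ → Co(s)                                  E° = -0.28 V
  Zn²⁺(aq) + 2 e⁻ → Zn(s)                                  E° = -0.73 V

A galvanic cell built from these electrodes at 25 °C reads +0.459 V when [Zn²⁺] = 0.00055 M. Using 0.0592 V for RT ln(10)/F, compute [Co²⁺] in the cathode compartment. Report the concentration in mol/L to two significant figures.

0.0011 M

Co²⁺/Co is the cathode, Zn²⁺/Zn the anode: E°cell = +0.45 V, n = 2.
Overall reaction: Co²⁺(aq) + Zn(s) → Co(s) + Zn²⁺(aq); Q = [Zn²⁺]^1/[Co²⁺]^1.
From E = E° − (0.0592/n) log Q: log Q = (E° − E)·n/0.0592 = (+0.45 − (+0.459))·2/0.0592 = -0.3041.
So 1·log[Co²⁺] = 1·log(0.00055) − log Q = -3.2596 − (-0.3041) = -2.9555; [Co²⁺] = 10^(-2.9555) ≈ 0.0011 M.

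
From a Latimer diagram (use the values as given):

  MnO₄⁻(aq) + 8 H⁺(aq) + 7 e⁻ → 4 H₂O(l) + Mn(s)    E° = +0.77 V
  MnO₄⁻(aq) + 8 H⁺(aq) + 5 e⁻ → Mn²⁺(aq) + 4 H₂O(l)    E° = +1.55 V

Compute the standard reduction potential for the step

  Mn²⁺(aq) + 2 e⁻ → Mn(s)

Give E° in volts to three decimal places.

-1.180 V

Sequential free energies add, so n₃E°₃ = n₁E°₁ + n₂E°₂.
With n₃ = 7, and the known step contributing 5×(+1.55) V, the unknown satisfies 2·E° = 7×(+0.77) − 5×(+1.55) = -2.360.
E° = -2.360 / 2 = -1.180 V.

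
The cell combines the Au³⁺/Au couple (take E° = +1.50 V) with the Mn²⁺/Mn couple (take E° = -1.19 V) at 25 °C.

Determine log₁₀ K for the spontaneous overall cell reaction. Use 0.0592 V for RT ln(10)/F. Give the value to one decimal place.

Cathode: Au³⁺/Au; anode: Mn²⁺/Mn. E°cell = +2.69 V, n = 6.
log K = nE°cell / 0.0592 = (6)(+2.69) / 0.0592 = 272.6.

272.6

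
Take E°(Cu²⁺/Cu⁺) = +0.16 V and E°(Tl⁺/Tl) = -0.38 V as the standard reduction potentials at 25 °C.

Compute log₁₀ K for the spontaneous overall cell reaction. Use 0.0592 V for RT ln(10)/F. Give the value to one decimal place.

9.1

Cathode: Cu²⁺/Cu⁺; anode: Tl⁺/Tl. E°cell = +0.54 V, n = 1.
log K = nE°cell / 0.0592 = (1)(+0.54) / 0.0592 = 9.1.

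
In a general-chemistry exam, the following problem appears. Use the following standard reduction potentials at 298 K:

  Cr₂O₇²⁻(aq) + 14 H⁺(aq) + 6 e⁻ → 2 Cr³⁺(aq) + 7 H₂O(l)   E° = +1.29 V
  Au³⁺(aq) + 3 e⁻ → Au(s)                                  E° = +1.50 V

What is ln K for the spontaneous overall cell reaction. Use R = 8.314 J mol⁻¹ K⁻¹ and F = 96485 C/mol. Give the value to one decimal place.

Cathode: Au³⁺/Au; anode: Cr₂O₇²⁻/Cr³⁺. E°cell = (+1.50) − (+1.29) = +0.21 V, with n = 6.
ΔG° = −nFE° = −RT ln K, so ln K = nFE°/(RT) = (6)(96485)(+0.21) / ((8.314)(298)) = 49.069.

49.1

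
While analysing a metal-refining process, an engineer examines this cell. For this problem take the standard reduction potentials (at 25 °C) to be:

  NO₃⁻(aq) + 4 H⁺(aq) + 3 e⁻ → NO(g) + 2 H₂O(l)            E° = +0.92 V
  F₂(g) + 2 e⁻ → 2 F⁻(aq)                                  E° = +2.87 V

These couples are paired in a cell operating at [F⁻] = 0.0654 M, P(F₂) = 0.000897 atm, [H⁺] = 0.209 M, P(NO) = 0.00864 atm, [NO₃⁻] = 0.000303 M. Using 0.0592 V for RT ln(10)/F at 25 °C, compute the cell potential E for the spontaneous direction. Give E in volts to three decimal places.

+2.012 V

F₂/F⁻ is the cathode (higher E°), NO₃⁻/NO the anode: E°cell = +2.87 − (+0.92) = +1.95 V, n = 6.
Overall: 3 F₂(g) + 2 NO(g) + 4 H₂O(l) → 6 F⁻(aq) + 2 NO₃⁻(aq) + 8 H⁺(aq)
Q = [F⁻]^6·[NO₃⁻]^2·[H⁺]^8 / (P(F₂)^3·P(NO)^2); log Q = -6.314.
E = E° − (0.0592/n) log Q = +1.95 − (0.0592/6)(-6.314) = +2.012 V.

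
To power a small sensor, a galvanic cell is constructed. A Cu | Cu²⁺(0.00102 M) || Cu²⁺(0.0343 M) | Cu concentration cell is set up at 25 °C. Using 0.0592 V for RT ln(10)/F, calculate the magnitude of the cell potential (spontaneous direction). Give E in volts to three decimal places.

+0.045 V

For a concentration cell E°cell = 0. The 0.0343 M side is the cathode (reduction is favoured where [Cu²⁺] is higher).
With n = 2, E = −(0.0592/2) log([Cu²⁺]ₐₙ/[Cu²⁺]꜀ₐₜ) = −(0.0592/2) log(0.00102/0.0343) = −(0.0592/2)(-1.527) = +0.045 V.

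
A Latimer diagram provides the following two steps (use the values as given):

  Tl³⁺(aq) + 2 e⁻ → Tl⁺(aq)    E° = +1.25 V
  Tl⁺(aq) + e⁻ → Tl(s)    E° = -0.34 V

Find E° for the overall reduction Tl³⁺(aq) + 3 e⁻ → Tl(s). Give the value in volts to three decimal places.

Standard free energies of sequential steps add: ΔG°₃ = ΔG°₁ + ΔG°₂, so n₃E°₃ = n₁E°₁ + n₂E°₂.
E°₃ = (2×+1.25 + 1×-0.34) / 3 = (+2.160) / 3 = +0.720 V.

+0.720 V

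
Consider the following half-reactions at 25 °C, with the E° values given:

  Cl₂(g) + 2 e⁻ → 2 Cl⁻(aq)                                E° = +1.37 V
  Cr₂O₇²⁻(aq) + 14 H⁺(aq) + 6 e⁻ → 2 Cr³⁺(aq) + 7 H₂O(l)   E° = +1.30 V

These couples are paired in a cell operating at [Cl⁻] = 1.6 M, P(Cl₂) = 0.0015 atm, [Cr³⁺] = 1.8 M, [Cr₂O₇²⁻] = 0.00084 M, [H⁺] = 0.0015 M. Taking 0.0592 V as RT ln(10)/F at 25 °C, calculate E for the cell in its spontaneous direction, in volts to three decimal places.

+0.400 V

Cl₂/Cl⁻ is the cathode (higher E°), Cr₂O₇²⁻/Cr³⁺ the anode: E°cell = +1.37 − (+1.30) = +0.07 V, n = 6.
Overall: 3 Cl₂(g) + 2 Cr³⁺(aq) + 7 H₂O(l) → 6 Cl⁻(aq) + Cr₂O₇²⁻(aq) + 14 H⁺(aq)
Q = [Cl⁻]^6·[Cr₂O₇²⁻]·[H⁺]^14 / (P(Cl₂)^3·[Cr³⁺]^2); log Q = -33.425.
E = E° − (0.0592/n) log Q = +0.07 − (0.0592/6)(-33.425) = +0.400 V.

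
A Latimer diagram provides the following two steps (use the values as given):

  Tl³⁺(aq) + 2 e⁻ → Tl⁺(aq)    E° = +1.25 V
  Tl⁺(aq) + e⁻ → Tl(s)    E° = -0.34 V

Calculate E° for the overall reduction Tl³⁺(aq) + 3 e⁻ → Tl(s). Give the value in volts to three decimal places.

Adding the free-energy changes (−nFE°) of the two steps gives −n₃FE°₃ = −n₁FE°₁ − n₂FE°₂.
E°₃ = (2×+1.25 + 1×-0.34) / 3 = (+2.160) / 3 = +0.720 V.
E° values themselves are not directly additive — weighting by electron count is essential.

+0.720 V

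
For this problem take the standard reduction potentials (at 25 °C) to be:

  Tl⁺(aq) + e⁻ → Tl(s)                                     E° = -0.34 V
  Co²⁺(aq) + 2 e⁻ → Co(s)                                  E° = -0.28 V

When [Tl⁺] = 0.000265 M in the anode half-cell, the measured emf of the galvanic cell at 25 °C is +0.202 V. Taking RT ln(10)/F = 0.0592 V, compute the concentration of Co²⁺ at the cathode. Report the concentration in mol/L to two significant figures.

Co²⁺/Co is the cathode, Tl⁺/Tl the anode: E°cell = +0.06 V, n = 2.
Overall reaction: Co²⁺(aq) + 2 Tl(s) → Co(s) + 2 Tl⁺(aq); Q = [Tl⁺]^2/[Co²⁺]^1.
From E = E° − (0.0592/n) log Q: log Q = (E° − E)·n/0.0592 = (+0.06 − (+0.202))·2/0.0592 = -4.7973.
So 1·log[Co²⁺] = 2·log(0.000265) − log Q = -7.1535 − (-4.7973) = -2.3562; [Co²⁺] = 10^(-2.3562) ≈ 0.0044 M.

0.0044 M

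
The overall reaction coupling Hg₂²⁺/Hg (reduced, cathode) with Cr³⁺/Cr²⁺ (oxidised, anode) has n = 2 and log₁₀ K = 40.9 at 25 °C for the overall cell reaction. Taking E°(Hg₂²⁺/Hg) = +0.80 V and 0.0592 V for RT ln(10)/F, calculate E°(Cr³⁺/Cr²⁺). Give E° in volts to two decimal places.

-0.41 V

E°cell = (0.0592/n)·log K = (0.0592/2)(40.9) = +1.211 V.
Since Hg₂²⁺/Hg is the cathode and Cr³⁺/Cr²⁺ the anode, E°cell = E°(Hg₂²⁺/Hg) − E°(Cr³⁺/Cr²⁺).
So E°(Cr³⁺/Cr²⁺) = E°(Hg₂²⁺/Hg) − E°cell = (+0.80) − (+1.211) = -0.41 V.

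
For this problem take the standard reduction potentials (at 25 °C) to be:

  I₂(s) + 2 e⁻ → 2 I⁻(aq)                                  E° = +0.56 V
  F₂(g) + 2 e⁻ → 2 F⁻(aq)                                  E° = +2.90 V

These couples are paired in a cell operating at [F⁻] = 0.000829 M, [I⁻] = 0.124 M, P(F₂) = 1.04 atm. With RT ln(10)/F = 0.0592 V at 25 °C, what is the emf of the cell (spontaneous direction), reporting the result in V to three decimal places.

F₂/F⁻ is the cathode (higher E°), I₂/I⁻ the anode: E°cell = +2.90 − (+0.56) = +2.34 V, n = 2.
Overall: F₂(g) + 2 I⁻(aq) → 2 F⁻(aq) + I₂(s)
Q = [F⁻]^2 / (P(F₂)·[I⁻]^2); log Q = -4.367.
E = E° − (0.0592/n) log Q = +2.34 − (0.0592/2)(-4.367) = +2.469 V.

+2.469 V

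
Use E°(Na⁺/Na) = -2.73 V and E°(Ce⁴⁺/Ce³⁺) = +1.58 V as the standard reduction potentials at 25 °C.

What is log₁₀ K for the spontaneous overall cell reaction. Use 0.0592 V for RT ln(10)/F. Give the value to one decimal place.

Cathode: Ce⁴⁺/Ce³⁺; anode: Na⁺/Na. E°cell = +4.31 V, n = 1.
log K = nE°cell / 0.0592 = (1)(+4.31) / 0.0592 = 72.8.

72.8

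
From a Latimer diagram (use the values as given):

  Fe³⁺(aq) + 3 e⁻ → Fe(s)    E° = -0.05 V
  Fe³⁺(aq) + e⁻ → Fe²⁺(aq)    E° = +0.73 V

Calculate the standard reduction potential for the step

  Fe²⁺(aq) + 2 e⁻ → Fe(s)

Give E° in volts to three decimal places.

-0.440 V

Sequential free energies add, so n₃E°₃ = n₁E°₁ + n₂E°₂.
With n₃ = 3, and the known step contributing 1×(+0.73) V, the unknown satisfies 2·E° = 3×(-0.05) − 1×(+0.73) = -0.880.
E° = -0.880 / 2 = -0.440 V.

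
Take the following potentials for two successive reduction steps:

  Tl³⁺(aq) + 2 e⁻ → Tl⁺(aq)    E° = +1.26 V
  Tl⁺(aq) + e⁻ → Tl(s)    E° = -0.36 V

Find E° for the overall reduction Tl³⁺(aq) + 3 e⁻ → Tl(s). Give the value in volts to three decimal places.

+0.720 V

Adding the free-energy changes (−nFE°) of the two steps gives −n₃FE°₃ = −n₁FE°₁ − n₂FE°₂.
E°₃ = (2×+1.26 + 1×-0.36) / 3 = (+2.160) / 3 = +0.720 V.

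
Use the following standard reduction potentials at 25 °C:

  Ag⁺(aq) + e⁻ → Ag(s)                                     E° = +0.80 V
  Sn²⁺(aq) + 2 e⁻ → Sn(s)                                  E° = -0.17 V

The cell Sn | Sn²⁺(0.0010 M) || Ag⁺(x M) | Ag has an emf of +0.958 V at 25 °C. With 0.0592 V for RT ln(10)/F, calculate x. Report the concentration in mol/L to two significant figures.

0.020 M

Ag⁺/Ag is the cathode, Sn²⁺/Sn the anode: E°cell = +0.97 V, n = 2.
Overall reaction: 2 Ag⁺(aq) + Sn(s) → 2 Ag(s) + Sn²⁺(aq); Q = [Sn²⁺]^1/[Ag⁺]^2.
From E = E° − (0.0592/n) log Q: log Q = (E° − E)·n/0.0592 = (+0.97 − (+0.958))·2/0.0592 = 0.4054.
So 2·log[Ag⁺] = 1·log(0.001) − log Q = -3.0000 − (0.4054) = -3.4054; log[Ag⁺] = -3.4054 / 2 = -1.7027; [Ag⁺] = 10^(-1.7027) ≈ 0.020 M.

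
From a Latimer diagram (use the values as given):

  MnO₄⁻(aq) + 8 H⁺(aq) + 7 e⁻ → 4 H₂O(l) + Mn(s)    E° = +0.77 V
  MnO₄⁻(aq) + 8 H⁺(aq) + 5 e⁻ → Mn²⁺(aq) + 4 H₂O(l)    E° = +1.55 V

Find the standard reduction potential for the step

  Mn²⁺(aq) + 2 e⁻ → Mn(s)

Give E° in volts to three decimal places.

-1.180 V

Sequential free energies add, so n₃E°₃ = n₁E°₁ + n₂E°₂.
With n₃ = 7, and the known step contributing 5×(+1.55) V, the unknown satisfies 2·E° = 7×(+0.77) − 5×(+1.55) = -2.360.
E° = -2.360 / 2 = -1.180 V.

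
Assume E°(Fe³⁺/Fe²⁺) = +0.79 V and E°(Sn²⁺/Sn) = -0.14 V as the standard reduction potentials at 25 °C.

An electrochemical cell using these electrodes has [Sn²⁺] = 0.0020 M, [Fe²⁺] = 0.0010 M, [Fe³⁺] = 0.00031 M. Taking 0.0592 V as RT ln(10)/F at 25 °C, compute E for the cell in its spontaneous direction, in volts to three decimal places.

Fe³⁺/Fe²⁺ is the cathode (higher E°), Sn²⁺/Sn the anode: E°cell = +0.79 − (-0.14) = +0.93 V, n = 2.
Overall: 2 Fe³⁺(aq) + Sn(s) → 2 Fe²⁺(aq) + Sn²⁺(aq)
Q = [Fe²⁺]^2·[Sn²⁺] / ([Fe³⁺]^2); log Q = -1.682.
E = E° − (0.0592/n) log Q = +0.93 − (0.0592/2)(-1.682) = +0.980 V.

+0.980 V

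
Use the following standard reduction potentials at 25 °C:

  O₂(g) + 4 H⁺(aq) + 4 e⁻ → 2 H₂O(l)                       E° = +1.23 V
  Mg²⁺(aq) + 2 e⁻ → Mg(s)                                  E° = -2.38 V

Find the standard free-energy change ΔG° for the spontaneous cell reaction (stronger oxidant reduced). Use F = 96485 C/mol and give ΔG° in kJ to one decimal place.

-1393.2 kJ

O₂/H₂O (E° = +1.23 V) is the cathode; Mg²⁺/Mg (E° = -2.38 V) is the anode, so E°cell = +3.61 V.
Balancing electrons gives n = 4 (lcm of 4 and 2).
ΔG° = −nFE° = −(4)(96485)(+3.61) = -1,393,243 J = -1393.2 kJ.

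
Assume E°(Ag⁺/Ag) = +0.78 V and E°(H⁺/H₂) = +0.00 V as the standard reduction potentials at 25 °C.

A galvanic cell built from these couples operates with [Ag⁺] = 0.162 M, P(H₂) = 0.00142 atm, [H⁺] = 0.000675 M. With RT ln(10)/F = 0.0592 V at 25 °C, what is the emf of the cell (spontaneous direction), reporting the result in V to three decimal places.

+0.837 V

Ag⁺/Ag is the cathode (higher E°), H⁺/H₂ the anode: E°cell = +0.78 − (+0.00) = +0.78 V, n = 2.
Overall: 2 Ag⁺(aq) + H₂(g) → 2 Ag(s) + 2 H⁺(aq)
Q = [H⁺]^2 / ([Ag⁺]^2·P(H₂)); log Q = -1.913.
E = E° − (0.0592/n) log Q = +0.78 − (0.0592/2)(-1.913) = +0.837 V.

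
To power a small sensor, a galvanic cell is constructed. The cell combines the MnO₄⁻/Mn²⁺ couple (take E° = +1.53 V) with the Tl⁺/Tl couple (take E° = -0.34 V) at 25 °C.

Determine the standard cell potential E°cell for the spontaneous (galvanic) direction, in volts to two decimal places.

The MnO₄⁻/Mn²⁺ couple has the higher reduction potential, so it is the cathode; Tl⁺/Tl is oxidised at the anode.
E°cell = E°(cathode) − E°(anode) = (+1.53) − (-0.34) = +1.87 V.

+1.87 V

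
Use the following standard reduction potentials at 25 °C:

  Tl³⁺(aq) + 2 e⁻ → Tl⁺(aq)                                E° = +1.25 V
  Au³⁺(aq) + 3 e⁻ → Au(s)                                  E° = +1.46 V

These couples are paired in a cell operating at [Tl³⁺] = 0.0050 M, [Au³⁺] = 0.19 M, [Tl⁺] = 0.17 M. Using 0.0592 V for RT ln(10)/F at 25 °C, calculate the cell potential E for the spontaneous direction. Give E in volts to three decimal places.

Au³⁺/Au is the cathode (higher E°), Tl³⁺/Tl⁺ the anode: E°cell = +1.46 − (+1.25) = +0.21 V, n = 6.
Overall: 2 Au³⁺(aq) + 3 Tl⁺(aq) → 2 Au(s) + 3 Tl³⁺(aq)
Q = [Tl³⁺]^3 / ([Au³⁺]^2·[Tl⁺]^3); log Q = -3.152.
E = E° − (0.0592/n) log Q = +0.21 − (0.0592/6)(-3.152) = +0.241 V.

+0.241 V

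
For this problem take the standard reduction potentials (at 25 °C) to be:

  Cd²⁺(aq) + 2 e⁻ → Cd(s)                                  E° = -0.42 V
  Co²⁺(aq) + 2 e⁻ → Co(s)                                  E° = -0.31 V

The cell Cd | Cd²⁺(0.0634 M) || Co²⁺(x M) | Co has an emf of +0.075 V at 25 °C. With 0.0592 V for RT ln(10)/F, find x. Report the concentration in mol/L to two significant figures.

0.0042 M

Co²⁺/Co is the cathode, Cd²⁺/Cd the anode: E°cell = +0.11 V, n = 2.
Overall reaction: Co²⁺(aq) + Cd(s) → Co(s) + Cd²⁺(aq); Q = [Cd²⁺]^1/[Co²⁺]^1.
From E = E° − (0.0592/n) log Q: log Q = (E° − E)·n/0.0592 = (+0.11 − (+0.075))·2/0.0592 = 1.1824.
So 1·log[Co²⁺] = 1·log(0.0634) − log Q = -1.1979 − (1.1824) = -2.3803; [Co²⁺] = 10^(-2.3803) ≈ 0.0042 M.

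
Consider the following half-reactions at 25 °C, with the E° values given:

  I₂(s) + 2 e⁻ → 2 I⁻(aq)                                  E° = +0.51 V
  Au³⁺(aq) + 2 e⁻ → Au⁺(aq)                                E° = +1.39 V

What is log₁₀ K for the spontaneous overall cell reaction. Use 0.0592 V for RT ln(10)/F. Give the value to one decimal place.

29.7

Cathode: Au³⁺/Au⁺; anode: I₂/I⁻. E°cell = +0.88 V, n = 2.
log K = nE°cell / 0.0592 = (2)(+0.88) / 0.0592 = 29.7.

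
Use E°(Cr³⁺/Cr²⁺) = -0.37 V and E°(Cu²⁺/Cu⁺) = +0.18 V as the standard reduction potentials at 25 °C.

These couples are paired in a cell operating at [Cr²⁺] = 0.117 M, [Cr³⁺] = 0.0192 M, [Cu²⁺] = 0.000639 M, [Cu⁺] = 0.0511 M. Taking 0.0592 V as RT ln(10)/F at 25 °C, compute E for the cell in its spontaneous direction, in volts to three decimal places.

+0.484 V

Cu²⁺/Cu⁺ is the cathode (higher E°), Cr³⁺/Cr²⁺ the anode: E°cell = +0.18 − (-0.37) = +0.55 V, n = 1.
Overall: Cu²⁺(aq) + Cr²⁺(aq) → Cu⁺(aq) + Cr³⁺(aq)
Q = [Cu⁺]·[Cr³⁺] / ([Cu²⁺]·[Cr²⁺]); log Q = 1.118.
E = E° − (0.0592/n) log Q = +0.55 − (0.0592/1)(1.118) = +0.484 V.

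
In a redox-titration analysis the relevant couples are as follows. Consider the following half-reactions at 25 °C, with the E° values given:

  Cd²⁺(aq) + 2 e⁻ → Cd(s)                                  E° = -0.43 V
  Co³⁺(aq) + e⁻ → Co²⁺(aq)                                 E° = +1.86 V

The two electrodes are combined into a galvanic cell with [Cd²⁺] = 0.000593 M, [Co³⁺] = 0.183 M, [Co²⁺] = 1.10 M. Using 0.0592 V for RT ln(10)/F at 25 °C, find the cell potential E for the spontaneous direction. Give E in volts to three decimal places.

Co³⁺/Co²⁺ is the cathode (higher E°), Cd²⁺/Cd the anode: E°cell = +1.86 − (-0.43) = +2.29 V, n = 2.
Overall: 2 Co³⁺(aq) + Cd(s) → 2 Co²⁺(aq) + Cd²⁺(aq)
Q = [Co²⁺]^2·[Cd²⁺] / ([Co³⁺]^2); log Q = -1.669.
E = E° − (0.0592/n) log Q = +2.29 − (0.0592/2)(-1.669) = +2.339 V.

+2.339 V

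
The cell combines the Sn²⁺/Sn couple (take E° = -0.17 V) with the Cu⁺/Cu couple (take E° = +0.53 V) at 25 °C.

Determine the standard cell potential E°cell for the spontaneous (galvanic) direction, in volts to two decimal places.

The Cu⁺/Cu couple has the higher reduction potential, so it is the cathode; Sn²⁺/Sn is oxidised at the anode.
E°cell = E°(cathode) − E°(anode) = (+0.53) − (-0.17) = +0.70 V.
Since E°cell > 0, the reaction is spontaneous under standard conditions.

+0.70 V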